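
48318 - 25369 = 22949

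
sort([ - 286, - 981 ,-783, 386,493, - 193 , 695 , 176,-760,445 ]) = [ -981, - 783, - 760 , - 286,-193, 176,  386,445, 493, 695 ] 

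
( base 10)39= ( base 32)17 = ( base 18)23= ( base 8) 47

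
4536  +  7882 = 12418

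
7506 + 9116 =16622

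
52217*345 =18014865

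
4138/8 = 2069/4 = 517.25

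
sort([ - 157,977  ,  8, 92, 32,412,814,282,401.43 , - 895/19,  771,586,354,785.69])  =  [ - 157,-895/19,8, 32, 92 , 282,  354,401.43,412, 586, 771,785.69, 814,977]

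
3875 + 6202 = 10077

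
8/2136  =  1/267   =  0.00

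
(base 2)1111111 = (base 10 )127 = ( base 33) 3s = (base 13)9a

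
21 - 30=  - 9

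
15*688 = 10320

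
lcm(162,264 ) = 7128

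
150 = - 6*(-25)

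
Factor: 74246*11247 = 835044762=2^1*3^1*23^1*163^1 * 37123^1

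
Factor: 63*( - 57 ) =-3591= - 3^3*7^1*19^1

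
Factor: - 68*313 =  - 2^2*17^1*313^1 = - 21284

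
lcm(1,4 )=4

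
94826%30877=2195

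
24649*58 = 1429642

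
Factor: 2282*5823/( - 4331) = -2^1*3^2 * 7^1*61^(-1)*71^( - 1) *163^1 * 647^1 = -13288086/4331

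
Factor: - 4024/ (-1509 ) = 8/3=2^3*3^( - 1)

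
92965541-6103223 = 86862318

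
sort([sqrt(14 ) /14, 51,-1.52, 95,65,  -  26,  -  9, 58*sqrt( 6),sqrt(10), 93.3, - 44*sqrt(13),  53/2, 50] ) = [ - 44*sqrt( 13 ), - 26,-9,  -  1.52,sqrt(14 ) /14, sqrt(10 ),53/2, 50,51,65,93.3,95, 58*sqrt( 6 )] 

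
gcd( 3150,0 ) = 3150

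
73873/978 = 75  +  523/978 = 75.53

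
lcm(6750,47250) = 47250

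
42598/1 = 42598 = 42598.00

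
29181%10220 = 8741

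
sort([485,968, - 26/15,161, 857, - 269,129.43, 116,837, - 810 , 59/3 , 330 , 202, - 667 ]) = [ - 810,-667, - 269,- 26/15 , 59/3,116,129.43, 161, 202,  330, 485, 837,857, 968 ] 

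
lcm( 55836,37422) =3517668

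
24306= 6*4051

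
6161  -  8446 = -2285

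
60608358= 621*97598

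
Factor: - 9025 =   -  5^2*19^2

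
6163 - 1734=4429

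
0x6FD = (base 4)123331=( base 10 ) 1789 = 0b11011111101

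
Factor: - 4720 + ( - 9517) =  - 14237 = - 23^1*619^1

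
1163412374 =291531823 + 871880551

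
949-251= 698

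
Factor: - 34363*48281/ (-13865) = 5^( - 1)*7^1*47^(-1)*59^ (-1 ) * 4909^1*48281^1= 1659080003/13865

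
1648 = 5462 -3814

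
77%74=3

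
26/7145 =26/7145=0.00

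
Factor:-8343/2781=-3^1 = -3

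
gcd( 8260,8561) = 7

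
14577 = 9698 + 4879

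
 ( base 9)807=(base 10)655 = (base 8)1217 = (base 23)15b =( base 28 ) nb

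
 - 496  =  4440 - 4936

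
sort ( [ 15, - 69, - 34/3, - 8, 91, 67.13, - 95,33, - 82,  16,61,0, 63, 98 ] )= [-95, - 82,-69, - 34/3, - 8, 0 , 15,  16, 33, 61  ,  63, 67.13, 91,  98] 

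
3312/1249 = 2 + 814/1249  =  2.65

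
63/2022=21/674= 0.03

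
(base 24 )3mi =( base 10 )2274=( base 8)4342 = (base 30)2fo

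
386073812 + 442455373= 828529185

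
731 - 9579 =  - 8848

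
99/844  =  99/844 = 0.12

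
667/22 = 30 + 7/22 = 30.32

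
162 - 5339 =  - 5177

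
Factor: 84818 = 2^1*42409^1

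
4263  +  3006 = 7269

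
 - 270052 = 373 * ( - 724 ) 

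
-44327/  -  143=44327/143 =309.98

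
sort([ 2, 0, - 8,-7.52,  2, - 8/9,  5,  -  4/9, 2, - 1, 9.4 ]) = [ -8,-7.52, -1, - 8/9, - 4/9 , 0, 2,2 , 2,5,9.4 ]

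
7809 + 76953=84762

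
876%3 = 0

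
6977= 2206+4771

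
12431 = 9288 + 3143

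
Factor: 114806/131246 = 419/479  =  419^1*479^( - 1 )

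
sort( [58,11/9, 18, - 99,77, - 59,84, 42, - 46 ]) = [ - 99, - 59, - 46,11/9,  18 , 42, 58, 77, 84 ]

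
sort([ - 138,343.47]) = [ - 138 , 343.47 ]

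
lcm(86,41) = 3526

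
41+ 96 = 137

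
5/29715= 1/5943 = 0.00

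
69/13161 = 23/4387 = 0.01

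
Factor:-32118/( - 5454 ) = 53/9= 3^( - 2 )*53^1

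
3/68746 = 3/68746 = 0.00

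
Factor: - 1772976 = -2^4*3^1*43^1*859^1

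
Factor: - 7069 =- 7069^1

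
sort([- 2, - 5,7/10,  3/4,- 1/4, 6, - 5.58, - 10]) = [ - 10, -5.58 ,  -  5 , - 2,  -  1/4,7/10,3/4,6 ]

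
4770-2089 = 2681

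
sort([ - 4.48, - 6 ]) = [- 6, - 4.48]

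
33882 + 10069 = 43951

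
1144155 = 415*2757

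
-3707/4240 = -1+533/4240 = - 0.87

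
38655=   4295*9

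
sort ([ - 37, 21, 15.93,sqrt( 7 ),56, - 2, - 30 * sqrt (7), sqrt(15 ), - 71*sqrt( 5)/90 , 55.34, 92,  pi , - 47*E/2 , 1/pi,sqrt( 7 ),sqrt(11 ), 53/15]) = [ - 30*sqrt( 7 ), - 47*E/2, - 37,-2,-71*sqrt ( 5)/90, 1/pi,sqrt(7) , sqrt(7 ), pi , sqrt(11 ) , 53/15,sqrt(15), 15.93,21,55.34,  56, 92]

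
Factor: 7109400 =2^3 * 3^1*5^2 *17^2*41^1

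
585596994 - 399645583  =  185951411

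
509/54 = 509/54 = 9.43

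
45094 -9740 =35354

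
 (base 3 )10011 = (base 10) 85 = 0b1010101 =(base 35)2f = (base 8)125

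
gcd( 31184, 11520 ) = 16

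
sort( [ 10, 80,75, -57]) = [ - 57,  10, 75, 80]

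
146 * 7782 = 1136172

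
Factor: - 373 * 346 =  - 129058 = -2^1*173^1 * 373^1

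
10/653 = 10/653= 0.02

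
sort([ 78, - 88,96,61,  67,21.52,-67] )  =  [  -  88, - 67,21.52 , 61 , 67,78,96] 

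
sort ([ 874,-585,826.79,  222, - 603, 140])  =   [ - 603, - 585, 140,222,826.79,874 ] 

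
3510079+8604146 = 12114225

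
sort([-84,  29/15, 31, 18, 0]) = [  -  84,  0, 29/15, 18 , 31 ] 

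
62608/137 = 62608/137= 456.99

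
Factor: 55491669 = 3^3 * 2055247^1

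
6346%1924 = 574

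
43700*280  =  12236000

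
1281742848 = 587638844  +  694104004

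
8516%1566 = 686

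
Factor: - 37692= - 2^2*3^3*349^1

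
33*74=2442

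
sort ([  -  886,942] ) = [ - 886,942]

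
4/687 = 4/687 = 0.01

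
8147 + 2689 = 10836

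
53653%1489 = 49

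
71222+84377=155599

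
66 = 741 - 675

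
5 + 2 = 7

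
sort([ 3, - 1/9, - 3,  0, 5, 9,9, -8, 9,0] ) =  [ - 8, - 3  , - 1/9, 0, 0, 3, 5,9,9, 9]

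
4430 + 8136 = 12566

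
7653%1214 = 369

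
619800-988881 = -369081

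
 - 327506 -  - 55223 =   -  272283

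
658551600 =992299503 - 333747903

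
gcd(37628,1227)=409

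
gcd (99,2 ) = 1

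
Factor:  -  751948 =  - 2^2 * 187987^1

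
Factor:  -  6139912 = - 2^3*767489^1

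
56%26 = 4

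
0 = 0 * 90515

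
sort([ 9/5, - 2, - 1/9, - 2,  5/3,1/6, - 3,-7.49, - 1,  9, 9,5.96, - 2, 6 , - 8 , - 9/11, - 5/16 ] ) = [ - 8, - 7.49,  -  3,-2, -2, - 2,  -  1,- 9/11 , - 5/16, - 1/9,1/6,5/3,9/5, 5.96,6,9, 9 ] 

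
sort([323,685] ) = [ 323, 685 ] 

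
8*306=2448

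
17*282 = 4794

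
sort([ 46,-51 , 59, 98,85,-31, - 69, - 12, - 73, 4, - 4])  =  [-73  , - 69,-51,  -  31,-12, - 4,4,46 , 59,  85, 98 ] 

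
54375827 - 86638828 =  -32263001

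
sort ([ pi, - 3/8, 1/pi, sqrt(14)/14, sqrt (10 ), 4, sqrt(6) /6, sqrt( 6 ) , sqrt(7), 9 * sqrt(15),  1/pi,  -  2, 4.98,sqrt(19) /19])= [-2, - 3/8, sqrt ( 19) /19,sqrt( 14)/14,1/pi, 1/pi, sqrt(6 ) /6,sqrt (6 ), sqrt (7),pi , sqrt( 10 ), 4, 4.98, 9*sqrt( 15 ) ] 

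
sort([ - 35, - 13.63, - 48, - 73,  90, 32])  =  [  -  73, - 48, - 35 , - 13.63, 32, 90]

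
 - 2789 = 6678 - 9467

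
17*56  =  952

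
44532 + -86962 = - 42430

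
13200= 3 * 4400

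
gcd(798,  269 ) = 1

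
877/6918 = 877/6918 = 0.13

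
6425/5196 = 1+1229/5196 = 1.24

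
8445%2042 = 277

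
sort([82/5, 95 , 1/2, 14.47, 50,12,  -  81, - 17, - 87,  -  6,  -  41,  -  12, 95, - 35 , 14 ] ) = [ - 87,-81, -41, - 35, - 17, - 12,-6,1/2,12,14,  14.47,  82/5, 50, 95,95]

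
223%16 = 15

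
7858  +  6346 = 14204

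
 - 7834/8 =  - 3917/4 =- 979.25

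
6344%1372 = 856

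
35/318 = 35/318=0.11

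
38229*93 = 3555297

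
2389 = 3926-1537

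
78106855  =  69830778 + 8276077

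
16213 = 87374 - 71161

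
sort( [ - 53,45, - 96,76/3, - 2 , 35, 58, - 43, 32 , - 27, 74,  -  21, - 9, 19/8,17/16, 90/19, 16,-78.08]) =[ - 96, - 78.08, - 53, - 43, - 27, - 21, - 9,-2,  17/16, 19/8, 90/19, 16, 76/3, 32 , 35, 45 , 58, 74]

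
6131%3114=3017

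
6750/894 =1125/149 = 7.55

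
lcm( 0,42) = 0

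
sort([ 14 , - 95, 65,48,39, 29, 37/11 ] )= [ - 95,37/11, 14,29, 39,  48, 65]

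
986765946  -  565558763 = 421207183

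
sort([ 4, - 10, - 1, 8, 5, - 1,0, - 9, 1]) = [  -  10 , - 9, - 1,  -  1,0, 1, 4, 5, 8]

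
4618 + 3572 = 8190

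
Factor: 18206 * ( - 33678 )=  - 2^2*3^2 * 1871^1 *9103^1 = - 613141668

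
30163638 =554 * 54447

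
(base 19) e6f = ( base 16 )143f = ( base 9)7088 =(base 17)10ff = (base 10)5183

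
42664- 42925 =-261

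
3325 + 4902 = 8227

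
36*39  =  1404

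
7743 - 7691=52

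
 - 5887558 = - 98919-5788639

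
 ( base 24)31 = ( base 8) 111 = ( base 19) 3g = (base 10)73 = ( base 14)53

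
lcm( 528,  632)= 41712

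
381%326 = 55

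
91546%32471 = 26604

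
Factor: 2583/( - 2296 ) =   -  2^( -3 )*3^2=- 9/8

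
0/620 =0 = 0.00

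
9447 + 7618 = 17065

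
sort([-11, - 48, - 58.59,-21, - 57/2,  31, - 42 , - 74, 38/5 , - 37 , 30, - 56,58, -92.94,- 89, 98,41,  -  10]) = [ - 92.94, - 89, -74, - 58.59, -56,  -  48,-42 , - 37,-57/2, - 21, - 11, -10,38/5,30,31, 41,58,  98 ]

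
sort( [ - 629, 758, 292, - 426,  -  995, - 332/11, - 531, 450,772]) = [ - 995,-629, - 531, - 426, - 332/11,  292, 450, 758, 772]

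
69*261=18009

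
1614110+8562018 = 10176128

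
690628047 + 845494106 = 1536122153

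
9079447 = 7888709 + 1190738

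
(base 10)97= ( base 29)3A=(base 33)2V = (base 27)3g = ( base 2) 1100001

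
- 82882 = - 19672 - 63210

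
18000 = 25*720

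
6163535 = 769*8015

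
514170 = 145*3546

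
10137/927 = 10 + 289/309 = 10.94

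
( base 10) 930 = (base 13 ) 567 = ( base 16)3a2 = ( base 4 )32202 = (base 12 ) 656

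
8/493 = 8/493= 0.02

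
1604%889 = 715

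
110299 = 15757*7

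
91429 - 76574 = 14855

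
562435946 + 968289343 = 1530725289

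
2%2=0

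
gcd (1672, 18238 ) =22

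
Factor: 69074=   2^1*34537^1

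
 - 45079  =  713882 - 758961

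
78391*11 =862301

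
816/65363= 816/65363 =0.01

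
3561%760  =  521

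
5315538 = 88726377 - 83410839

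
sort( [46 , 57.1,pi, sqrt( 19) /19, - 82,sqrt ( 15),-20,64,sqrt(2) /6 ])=[ - 82,-20,sqrt(19 )/19,sqrt( 2 ) /6, pi,sqrt( 15), 46, 57.1,64 ]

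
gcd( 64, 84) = 4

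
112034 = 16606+95428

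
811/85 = 811/85 = 9.54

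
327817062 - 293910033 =33907029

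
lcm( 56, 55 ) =3080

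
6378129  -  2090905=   4287224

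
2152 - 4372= - 2220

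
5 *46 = 230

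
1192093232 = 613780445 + 578312787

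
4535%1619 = 1297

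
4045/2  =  4045/2  =  2022.50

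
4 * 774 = 3096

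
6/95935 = 6/95935 = 0.00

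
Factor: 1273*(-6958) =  - 8857534 = - 2^1*7^2 *19^1 * 67^1*71^1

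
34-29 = 5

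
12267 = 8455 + 3812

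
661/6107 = 661/6107= 0.11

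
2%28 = 2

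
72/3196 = 18/799  =  0.02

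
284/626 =142/313 = 0.45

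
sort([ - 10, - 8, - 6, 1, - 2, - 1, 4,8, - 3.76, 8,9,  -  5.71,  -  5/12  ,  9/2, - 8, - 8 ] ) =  [ - 10, -8, - 8, - 8, - 6, - 5.71,-3.76,  -  2,-1,- 5/12,1,4, 9/2, 8, 8, 9]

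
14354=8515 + 5839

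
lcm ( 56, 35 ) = 280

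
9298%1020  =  118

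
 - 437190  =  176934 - 614124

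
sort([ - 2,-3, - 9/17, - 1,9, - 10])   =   [ - 10, - 3,-2 ,  -  1,-9/17,9]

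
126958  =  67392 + 59566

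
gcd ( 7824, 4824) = 24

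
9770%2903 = 1061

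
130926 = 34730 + 96196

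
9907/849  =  11 + 568/849 = 11.67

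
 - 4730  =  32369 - 37099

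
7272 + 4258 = 11530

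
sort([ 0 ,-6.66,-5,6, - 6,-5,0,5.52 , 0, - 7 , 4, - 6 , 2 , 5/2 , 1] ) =[ - 7,-6.66, -6, - 6,  -  5 , - 5, 0,0, 0,1,2,5/2,  4,  5.52,  6 ] 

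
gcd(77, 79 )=1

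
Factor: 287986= 2^1*311^1*463^1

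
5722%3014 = 2708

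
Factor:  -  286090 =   -  2^1*5^1*7^1*61^1*67^1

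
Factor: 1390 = 2^1*5^1*139^1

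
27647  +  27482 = 55129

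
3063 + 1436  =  4499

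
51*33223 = 1694373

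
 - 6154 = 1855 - 8009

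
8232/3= 2744 = 2744.00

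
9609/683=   14 + 47/683 = 14.07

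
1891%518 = 337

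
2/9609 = 2/9609 = 0.00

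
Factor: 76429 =23^1*3323^1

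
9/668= 9/668= 0.01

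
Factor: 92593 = 92593^1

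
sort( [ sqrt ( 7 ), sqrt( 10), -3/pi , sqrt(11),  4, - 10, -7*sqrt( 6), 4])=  [ - 7*sqrt(6), - 10, - 3/pi, sqrt( 7), sqrt( 10 ),sqrt( 11), 4,4]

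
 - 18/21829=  - 1 + 21811/21829=-  0.00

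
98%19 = 3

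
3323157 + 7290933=10614090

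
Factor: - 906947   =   -379^1*2393^1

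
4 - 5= -1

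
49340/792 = 12335/198 = 62.30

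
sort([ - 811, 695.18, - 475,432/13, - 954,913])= [-954,-811,-475, 432/13,695.18,913] 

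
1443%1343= 100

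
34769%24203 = 10566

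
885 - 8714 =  - 7829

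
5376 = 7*768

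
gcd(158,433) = 1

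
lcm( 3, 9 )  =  9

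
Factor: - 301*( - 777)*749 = 175173873= 3^1*7^3*37^1*43^1*107^1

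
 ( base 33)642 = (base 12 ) 3a38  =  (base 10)6668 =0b1101000001100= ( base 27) 93q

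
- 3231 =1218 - 4449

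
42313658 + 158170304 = 200483962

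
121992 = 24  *5083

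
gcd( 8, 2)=2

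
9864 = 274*36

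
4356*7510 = 32713560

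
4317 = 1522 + 2795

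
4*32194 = 128776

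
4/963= 4/963 = 0.00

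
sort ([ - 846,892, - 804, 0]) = [-846  ,-804,0,  892 ] 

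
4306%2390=1916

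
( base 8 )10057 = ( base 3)12200110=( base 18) ce3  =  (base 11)3127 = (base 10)4143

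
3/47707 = 3/47707  =  0.00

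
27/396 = 3/44 = 0.07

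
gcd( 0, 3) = 3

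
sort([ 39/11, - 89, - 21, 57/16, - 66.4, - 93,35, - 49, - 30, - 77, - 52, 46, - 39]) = [ - 93, - 89, - 77, - 66.4 , - 52, - 49, - 39, - 30, - 21, 39/11 , 57/16,  35,46]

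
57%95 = 57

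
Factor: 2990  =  2^1  *  5^1*13^1*23^1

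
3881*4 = 15524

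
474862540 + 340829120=815691660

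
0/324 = 0= 0.00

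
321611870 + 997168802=1318780672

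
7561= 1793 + 5768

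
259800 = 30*8660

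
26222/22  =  1191 +10/11 = 1191.91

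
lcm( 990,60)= 1980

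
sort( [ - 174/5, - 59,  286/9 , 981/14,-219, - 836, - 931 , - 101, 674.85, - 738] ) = [ -931,- 836, - 738, - 219,-101 ,-59, - 174/5, 286/9, 981/14, 674.85]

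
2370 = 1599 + 771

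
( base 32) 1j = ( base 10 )51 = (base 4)303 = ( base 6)123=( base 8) 63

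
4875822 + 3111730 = 7987552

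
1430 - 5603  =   - 4173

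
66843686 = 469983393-403139707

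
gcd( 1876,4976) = 4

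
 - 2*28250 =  - 56500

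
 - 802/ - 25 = 802/25 =32.08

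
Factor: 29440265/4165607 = 5^1* 4165607^( - 1) * 5888053^1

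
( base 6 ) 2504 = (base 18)1G4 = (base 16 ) 268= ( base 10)616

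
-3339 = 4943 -8282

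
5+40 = 45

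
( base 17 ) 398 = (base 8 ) 2004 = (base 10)1028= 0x404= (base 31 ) 125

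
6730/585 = 1346/117 = 11.50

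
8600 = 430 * 20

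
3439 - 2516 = 923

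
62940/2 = 31470 = 31470.00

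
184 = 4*46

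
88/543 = 88/543 = 0.16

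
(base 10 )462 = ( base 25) ic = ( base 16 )1CE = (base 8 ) 716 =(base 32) EE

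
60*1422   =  85320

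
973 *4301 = 4184873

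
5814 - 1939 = 3875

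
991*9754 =9666214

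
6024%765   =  669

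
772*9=6948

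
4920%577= 304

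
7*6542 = 45794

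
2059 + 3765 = 5824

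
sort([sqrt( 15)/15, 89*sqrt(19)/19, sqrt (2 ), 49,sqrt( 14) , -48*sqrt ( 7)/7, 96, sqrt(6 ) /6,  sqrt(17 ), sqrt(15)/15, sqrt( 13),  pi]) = [ - 48*sqrt(7)/7 , sqrt(15)/15,sqrt(15)/15,sqrt( 6)/6, sqrt( 2),pi,sqrt(13), sqrt(14),  sqrt(17),89*sqrt ( 19 ) /19 , 49, 96] 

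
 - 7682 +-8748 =-16430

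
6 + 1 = 7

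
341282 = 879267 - 537985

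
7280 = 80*91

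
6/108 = 1/18 = 0.06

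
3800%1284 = 1232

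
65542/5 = 13108 + 2/5 = 13108.40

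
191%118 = 73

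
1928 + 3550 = 5478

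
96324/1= 96324 = 96324.00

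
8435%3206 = 2023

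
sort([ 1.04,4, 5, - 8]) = [  -  8,1.04,  4, 5 ] 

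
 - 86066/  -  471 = 182 + 344/471 = 182.73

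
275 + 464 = 739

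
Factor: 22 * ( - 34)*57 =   -  42636 = - 2^2 *3^1 * 11^1*17^1 * 19^1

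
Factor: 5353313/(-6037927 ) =-7^(- 1)*29^1*149^(-1)*827^(-1 ) * 26371^1 = -764759/862561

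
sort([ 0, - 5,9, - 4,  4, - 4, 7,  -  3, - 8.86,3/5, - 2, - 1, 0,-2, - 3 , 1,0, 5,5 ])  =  [ - 8.86, - 5,  -  4, - 4, - 3, - 3, - 2, - 2, - 1,0,0, 0, 3/5 , 1, 4,5 , 5 , 7, 9]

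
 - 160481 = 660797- 821278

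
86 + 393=479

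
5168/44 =1292/11 = 117.45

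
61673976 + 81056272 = 142730248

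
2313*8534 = 19739142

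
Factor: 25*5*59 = 7375 = 5^3 * 59^1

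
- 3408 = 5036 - 8444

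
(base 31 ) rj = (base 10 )856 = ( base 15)3c1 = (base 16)358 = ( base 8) 1530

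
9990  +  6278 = 16268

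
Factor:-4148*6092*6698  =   - 169255887968 = - 2^5 *17^2*61^1*197^1*1523^1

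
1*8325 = 8325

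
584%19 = 14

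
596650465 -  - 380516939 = 977167404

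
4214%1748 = 718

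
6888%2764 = 1360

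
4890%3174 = 1716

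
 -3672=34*(  -  108 ) 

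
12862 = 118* 109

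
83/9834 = 83/9834 = 0.01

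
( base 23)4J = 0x6f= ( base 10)111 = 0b1101111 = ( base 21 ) 56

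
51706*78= 4033068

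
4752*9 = 42768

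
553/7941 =553/7941 = 0.07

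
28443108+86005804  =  114448912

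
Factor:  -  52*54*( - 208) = 584064 =2^7*3^3*13^2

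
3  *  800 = 2400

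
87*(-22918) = -1993866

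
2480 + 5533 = 8013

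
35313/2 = 35313/2 = 17656.50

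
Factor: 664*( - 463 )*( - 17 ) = 5226344 = 2^3*17^1*83^1*463^1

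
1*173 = 173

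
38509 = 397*97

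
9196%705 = 31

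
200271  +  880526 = 1080797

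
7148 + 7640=14788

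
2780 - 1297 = 1483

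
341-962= - 621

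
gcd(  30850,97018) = 2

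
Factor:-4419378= -2^1*3^2*245521^1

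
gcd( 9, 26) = 1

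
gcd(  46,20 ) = 2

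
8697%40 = 17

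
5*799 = 3995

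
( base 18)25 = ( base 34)17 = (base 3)1112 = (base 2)101001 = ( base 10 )41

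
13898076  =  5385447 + 8512629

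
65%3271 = 65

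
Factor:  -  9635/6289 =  - 5^1 * 19^ ( - 1 )*41^1*47^1*331^( - 1)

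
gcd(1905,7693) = 1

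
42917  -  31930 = 10987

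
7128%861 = 240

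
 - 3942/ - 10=1971/5 = 394.20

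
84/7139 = 84/7139 = 0.01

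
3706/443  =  3706/443 = 8.37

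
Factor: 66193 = 37^1  *1789^1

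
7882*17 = 133994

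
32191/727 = 44+203/727 = 44.28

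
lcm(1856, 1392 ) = 5568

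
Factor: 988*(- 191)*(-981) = 2^2 * 3^2*13^1*19^1* 109^1*191^1 = 185122548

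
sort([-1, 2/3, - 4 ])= [ - 4,-1, 2/3] 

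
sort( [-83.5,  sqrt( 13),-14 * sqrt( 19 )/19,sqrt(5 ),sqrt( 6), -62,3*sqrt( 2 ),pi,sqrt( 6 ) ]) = [-83.5,-62,- 14*sqrt( 19) /19, sqrt( 5), sqrt( 6 ), sqrt( 6),pi,sqrt( 13), 3 * sqrt( 2 )] 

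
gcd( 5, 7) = 1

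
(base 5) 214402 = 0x1D35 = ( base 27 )A6P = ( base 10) 7477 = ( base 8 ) 16465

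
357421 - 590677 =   -  233256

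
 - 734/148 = - 5 + 3/74 = - 4.96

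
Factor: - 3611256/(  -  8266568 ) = 3^1*11^1*23^( - 1 ) * 13679^1*44927^ ( - 1)=451407/1033321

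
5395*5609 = 30260555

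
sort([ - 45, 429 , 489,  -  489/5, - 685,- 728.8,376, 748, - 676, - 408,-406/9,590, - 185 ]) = [  -  728.8,-685, - 676,-408,- 185,- 489/5, -406/9 , - 45, 376, 429,489, 590,748 ]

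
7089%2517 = 2055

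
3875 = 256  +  3619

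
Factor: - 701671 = -701671^1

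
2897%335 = 217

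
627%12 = 3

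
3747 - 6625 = -2878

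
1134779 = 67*16937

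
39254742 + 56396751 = 95651493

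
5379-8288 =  - 2909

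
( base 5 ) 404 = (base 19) 59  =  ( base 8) 150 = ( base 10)104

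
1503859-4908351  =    -  3404492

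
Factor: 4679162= 2^1*2339581^1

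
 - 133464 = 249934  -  383398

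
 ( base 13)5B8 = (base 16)3E4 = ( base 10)996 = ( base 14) 512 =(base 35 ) SG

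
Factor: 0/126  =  0=0^1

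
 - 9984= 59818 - 69802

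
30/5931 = 10/1977 = 0.01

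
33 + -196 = -163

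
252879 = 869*291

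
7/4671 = 7/4671 = 0.00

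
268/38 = 134/19 = 7.05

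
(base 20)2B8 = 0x404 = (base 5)13103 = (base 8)2004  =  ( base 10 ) 1028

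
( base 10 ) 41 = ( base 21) 1K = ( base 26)1f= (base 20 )21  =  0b101001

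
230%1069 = 230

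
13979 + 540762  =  554741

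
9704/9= 1078 + 2/9 =1078.22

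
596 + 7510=8106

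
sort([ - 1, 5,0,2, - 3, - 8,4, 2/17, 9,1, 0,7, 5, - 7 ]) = [-8, - 7,-3, - 1 , 0 , 0,2/17, 1, 2,4 , 5, 5, 7,  9]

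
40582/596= 68+27/298 = 68.09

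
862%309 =244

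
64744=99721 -34977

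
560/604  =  140/151 = 0.93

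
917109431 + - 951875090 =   -  34765659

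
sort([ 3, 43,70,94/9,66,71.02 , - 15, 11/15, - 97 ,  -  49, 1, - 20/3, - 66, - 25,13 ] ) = [ - 97, - 66, - 49, - 25, -15, -20/3,11/15,1,3, 94/9 , 13,43, 66, 70,71.02 ] 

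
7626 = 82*93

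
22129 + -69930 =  - 47801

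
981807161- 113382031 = 868425130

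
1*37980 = 37980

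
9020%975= 245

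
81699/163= 501+36/163 = 501.22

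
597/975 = 199/325 = 0.61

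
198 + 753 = 951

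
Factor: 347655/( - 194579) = -645/361 = - 3^1*5^1 * 19^(-2)*43^1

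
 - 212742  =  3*( - 70914)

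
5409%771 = 12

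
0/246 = 0  =  0.00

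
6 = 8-2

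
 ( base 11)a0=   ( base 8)156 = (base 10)110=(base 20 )5a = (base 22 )50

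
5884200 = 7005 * 840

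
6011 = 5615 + 396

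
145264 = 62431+82833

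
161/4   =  40 + 1/4 = 40.25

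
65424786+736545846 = 801970632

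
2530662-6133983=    - 3603321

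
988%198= 196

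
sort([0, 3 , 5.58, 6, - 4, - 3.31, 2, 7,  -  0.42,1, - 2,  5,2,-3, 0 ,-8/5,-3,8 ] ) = [ -4,  -  3.31, - 3,-3,  -  2,-8/5, - 0.42, 0,  0,1, 2,2,  3, 5,  5.58, 6 , 7, 8]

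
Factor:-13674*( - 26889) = 2^1*3^2 * 43^1 * 53^1 * 8963^1 = 367680186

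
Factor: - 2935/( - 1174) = 2^(-1 ) * 5^1  =  5/2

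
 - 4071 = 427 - 4498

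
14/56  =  1/4 = 0.25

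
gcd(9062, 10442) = 46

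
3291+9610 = 12901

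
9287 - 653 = 8634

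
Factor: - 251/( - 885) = 3^ ( - 1 )*5^ ( - 1 )*59^( - 1 )*251^1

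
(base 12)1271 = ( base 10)2101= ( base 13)c58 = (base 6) 13421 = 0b100000110101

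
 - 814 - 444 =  - 1258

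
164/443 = 164/443 = 0.37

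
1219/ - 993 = -2+767/993 = - 1.23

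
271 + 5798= 6069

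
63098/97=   63098/97 = 650.49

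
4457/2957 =1 + 1500/2957= 1.51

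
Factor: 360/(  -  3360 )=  - 3/28 = - 2^( - 2)*3^1*7^(-1)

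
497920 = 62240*8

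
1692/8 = 423/2 = 211.50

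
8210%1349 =116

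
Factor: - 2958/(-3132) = 2^ ( - 1)*3^ ( - 2 )*17^1  =  17/18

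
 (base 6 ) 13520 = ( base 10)2136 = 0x858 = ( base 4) 201120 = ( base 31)26S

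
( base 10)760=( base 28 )R4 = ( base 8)1370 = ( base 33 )N1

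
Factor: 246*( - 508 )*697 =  - 87102696 = - 2^3 * 3^1*17^1*41^2*127^1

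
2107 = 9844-7737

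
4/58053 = 4/58053 = 0.00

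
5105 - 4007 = 1098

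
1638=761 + 877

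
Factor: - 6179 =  - 37^1 * 167^1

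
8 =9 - 1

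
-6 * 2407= - 14442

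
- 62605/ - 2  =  62605/2= 31302.50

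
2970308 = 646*4598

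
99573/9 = 33191/3 = 11063.67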